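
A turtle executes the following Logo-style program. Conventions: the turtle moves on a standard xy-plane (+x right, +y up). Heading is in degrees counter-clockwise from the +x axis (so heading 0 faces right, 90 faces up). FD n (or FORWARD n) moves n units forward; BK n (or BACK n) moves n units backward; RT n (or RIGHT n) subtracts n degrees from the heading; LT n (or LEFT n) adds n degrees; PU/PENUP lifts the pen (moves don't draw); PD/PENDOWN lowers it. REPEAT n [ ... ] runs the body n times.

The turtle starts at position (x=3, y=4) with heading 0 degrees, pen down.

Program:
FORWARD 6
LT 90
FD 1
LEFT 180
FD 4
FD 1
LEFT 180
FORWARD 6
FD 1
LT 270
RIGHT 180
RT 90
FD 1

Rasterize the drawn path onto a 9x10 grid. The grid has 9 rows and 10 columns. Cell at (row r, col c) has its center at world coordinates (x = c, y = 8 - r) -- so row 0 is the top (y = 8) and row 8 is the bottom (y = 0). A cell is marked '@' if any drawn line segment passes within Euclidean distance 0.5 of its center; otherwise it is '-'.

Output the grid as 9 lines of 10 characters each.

Segment 0: (3,4) -> (9,4)
Segment 1: (9,4) -> (9,5)
Segment 2: (9,5) -> (9,1)
Segment 3: (9,1) -> (9,0)
Segment 4: (9,0) -> (9,6)
Segment 5: (9,6) -> (9,7)
Segment 6: (9,7) -> (9,8)

Answer: ---------@
---------@
---------@
---------@
---@@@@@@@
---------@
---------@
---------@
---------@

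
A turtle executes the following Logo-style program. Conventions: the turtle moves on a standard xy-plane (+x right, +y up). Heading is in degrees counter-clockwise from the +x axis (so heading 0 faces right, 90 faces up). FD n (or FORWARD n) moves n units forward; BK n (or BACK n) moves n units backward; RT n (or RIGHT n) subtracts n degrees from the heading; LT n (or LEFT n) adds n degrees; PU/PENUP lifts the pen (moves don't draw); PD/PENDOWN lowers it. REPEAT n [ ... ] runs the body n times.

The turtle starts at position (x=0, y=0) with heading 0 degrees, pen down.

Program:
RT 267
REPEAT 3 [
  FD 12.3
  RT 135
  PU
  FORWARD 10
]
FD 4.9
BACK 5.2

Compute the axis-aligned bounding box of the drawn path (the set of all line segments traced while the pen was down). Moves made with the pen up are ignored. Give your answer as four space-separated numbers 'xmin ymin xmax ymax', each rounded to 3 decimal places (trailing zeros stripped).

Answer: -0.644 0 0 12.283

Derivation:
Executing turtle program step by step:
Start: pos=(0,0), heading=0, pen down
RT 267: heading 0 -> 93
REPEAT 3 [
  -- iteration 1/3 --
  FD 12.3: (0,0) -> (-0.644,12.283) [heading=93, draw]
  RT 135: heading 93 -> 318
  PU: pen up
  FD 10: (-0.644,12.283) -> (6.788,5.592) [heading=318, move]
  -- iteration 2/3 --
  FD 12.3: (6.788,5.592) -> (15.928,-2.638) [heading=318, move]
  RT 135: heading 318 -> 183
  PU: pen up
  FD 10: (15.928,-2.638) -> (5.942,-3.162) [heading=183, move]
  -- iteration 3/3 --
  FD 12.3: (5.942,-3.162) -> (-6.341,-3.806) [heading=183, move]
  RT 135: heading 183 -> 48
  PU: pen up
  FD 10: (-6.341,-3.806) -> (0.35,3.626) [heading=48, move]
]
FD 4.9: (0.35,3.626) -> (3.629,7.267) [heading=48, move]
BK 5.2: (3.629,7.267) -> (0.15,3.403) [heading=48, move]
Final: pos=(0.15,3.403), heading=48, 1 segment(s) drawn

Segment endpoints: x in {-0.644, 0}, y in {0, 12.283}
xmin=-0.644, ymin=0, xmax=0, ymax=12.283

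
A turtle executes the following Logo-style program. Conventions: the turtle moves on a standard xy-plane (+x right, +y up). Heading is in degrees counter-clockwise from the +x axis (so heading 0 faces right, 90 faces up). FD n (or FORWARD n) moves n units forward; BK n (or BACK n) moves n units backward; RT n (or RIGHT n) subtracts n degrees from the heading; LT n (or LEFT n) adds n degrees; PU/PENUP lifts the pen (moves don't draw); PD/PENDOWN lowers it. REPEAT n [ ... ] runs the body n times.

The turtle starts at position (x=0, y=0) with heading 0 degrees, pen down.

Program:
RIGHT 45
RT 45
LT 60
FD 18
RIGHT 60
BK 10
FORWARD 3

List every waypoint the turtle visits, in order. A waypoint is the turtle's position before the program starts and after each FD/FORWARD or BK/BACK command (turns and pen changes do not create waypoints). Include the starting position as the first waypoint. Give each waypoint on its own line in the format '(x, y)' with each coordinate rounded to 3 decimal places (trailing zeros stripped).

Answer: (0, 0)
(15.588, -9)
(15.588, 1)
(15.588, -2)

Derivation:
Executing turtle program step by step:
Start: pos=(0,0), heading=0, pen down
RT 45: heading 0 -> 315
RT 45: heading 315 -> 270
LT 60: heading 270 -> 330
FD 18: (0,0) -> (15.588,-9) [heading=330, draw]
RT 60: heading 330 -> 270
BK 10: (15.588,-9) -> (15.588,1) [heading=270, draw]
FD 3: (15.588,1) -> (15.588,-2) [heading=270, draw]
Final: pos=(15.588,-2), heading=270, 3 segment(s) drawn
Waypoints (4 total):
(0, 0)
(15.588, -9)
(15.588, 1)
(15.588, -2)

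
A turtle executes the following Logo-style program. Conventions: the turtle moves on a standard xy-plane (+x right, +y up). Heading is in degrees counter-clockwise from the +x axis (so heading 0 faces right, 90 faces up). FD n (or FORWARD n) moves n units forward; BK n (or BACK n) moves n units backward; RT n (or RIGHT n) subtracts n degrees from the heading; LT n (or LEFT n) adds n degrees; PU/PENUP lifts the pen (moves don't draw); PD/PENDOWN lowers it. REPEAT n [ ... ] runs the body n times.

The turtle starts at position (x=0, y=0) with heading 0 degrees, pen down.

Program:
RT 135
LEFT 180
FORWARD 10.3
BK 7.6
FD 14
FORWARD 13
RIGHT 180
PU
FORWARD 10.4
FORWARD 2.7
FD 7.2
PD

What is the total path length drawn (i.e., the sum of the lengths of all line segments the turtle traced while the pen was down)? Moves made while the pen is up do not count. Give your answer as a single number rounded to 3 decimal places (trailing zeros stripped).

Executing turtle program step by step:
Start: pos=(0,0), heading=0, pen down
RT 135: heading 0 -> 225
LT 180: heading 225 -> 45
FD 10.3: (0,0) -> (7.283,7.283) [heading=45, draw]
BK 7.6: (7.283,7.283) -> (1.909,1.909) [heading=45, draw]
FD 14: (1.909,1.909) -> (11.809,11.809) [heading=45, draw]
FD 13: (11.809,11.809) -> (21.001,21.001) [heading=45, draw]
RT 180: heading 45 -> 225
PU: pen up
FD 10.4: (21.001,21.001) -> (13.647,13.647) [heading=225, move]
FD 2.7: (13.647,13.647) -> (11.738,11.738) [heading=225, move]
FD 7.2: (11.738,11.738) -> (6.647,6.647) [heading=225, move]
PD: pen down
Final: pos=(6.647,6.647), heading=225, 4 segment(s) drawn

Segment lengths:
  seg 1: (0,0) -> (7.283,7.283), length = 10.3
  seg 2: (7.283,7.283) -> (1.909,1.909), length = 7.6
  seg 3: (1.909,1.909) -> (11.809,11.809), length = 14
  seg 4: (11.809,11.809) -> (21.001,21.001), length = 13
Total = 44.9

Answer: 44.9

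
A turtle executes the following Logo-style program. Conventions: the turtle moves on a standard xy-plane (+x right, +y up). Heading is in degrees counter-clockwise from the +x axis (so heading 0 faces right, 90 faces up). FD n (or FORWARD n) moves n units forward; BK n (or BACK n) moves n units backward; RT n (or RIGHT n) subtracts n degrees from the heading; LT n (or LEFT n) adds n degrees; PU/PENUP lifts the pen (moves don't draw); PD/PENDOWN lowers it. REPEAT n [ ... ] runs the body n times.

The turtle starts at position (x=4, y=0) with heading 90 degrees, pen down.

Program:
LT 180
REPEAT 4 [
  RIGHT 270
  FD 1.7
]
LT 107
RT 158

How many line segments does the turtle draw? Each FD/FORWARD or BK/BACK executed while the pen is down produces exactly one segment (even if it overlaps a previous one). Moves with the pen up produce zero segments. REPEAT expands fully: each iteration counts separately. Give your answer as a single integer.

Executing turtle program step by step:
Start: pos=(4,0), heading=90, pen down
LT 180: heading 90 -> 270
REPEAT 4 [
  -- iteration 1/4 --
  RT 270: heading 270 -> 0
  FD 1.7: (4,0) -> (5.7,0) [heading=0, draw]
  -- iteration 2/4 --
  RT 270: heading 0 -> 90
  FD 1.7: (5.7,0) -> (5.7,1.7) [heading=90, draw]
  -- iteration 3/4 --
  RT 270: heading 90 -> 180
  FD 1.7: (5.7,1.7) -> (4,1.7) [heading=180, draw]
  -- iteration 4/4 --
  RT 270: heading 180 -> 270
  FD 1.7: (4,1.7) -> (4,0) [heading=270, draw]
]
LT 107: heading 270 -> 17
RT 158: heading 17 -> 219
Final: pos=(4,0), heading=219, 4 segment(s) drawn
Segments drawn: 4

Answer: 4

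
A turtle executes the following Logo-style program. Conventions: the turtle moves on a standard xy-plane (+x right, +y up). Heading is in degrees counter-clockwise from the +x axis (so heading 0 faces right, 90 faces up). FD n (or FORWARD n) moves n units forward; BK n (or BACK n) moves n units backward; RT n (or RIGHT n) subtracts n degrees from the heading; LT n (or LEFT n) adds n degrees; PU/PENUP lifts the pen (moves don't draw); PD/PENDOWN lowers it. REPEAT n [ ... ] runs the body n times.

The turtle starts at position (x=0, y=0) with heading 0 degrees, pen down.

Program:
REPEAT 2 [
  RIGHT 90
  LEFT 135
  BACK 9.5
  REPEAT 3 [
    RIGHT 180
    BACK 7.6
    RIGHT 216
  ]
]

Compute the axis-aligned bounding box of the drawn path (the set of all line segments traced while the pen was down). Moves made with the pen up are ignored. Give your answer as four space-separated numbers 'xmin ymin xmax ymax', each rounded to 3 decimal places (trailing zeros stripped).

Answer: -6.718 -16.766 15.595 0

Derivation:
Executing turtle program step by step:
Start: pos=(0,0), heading=0, pen down
REPEAT 2 [
  -- iteration 1/2 --
  RT 90: heading 0 -> 270
  LT 135: heading 270 -> 45
  BK 9.5: (0,0) -> (-6.718,-6.718) [heading=45, draw]
  REPEAT 3 [
    -- iteration 1/3 --
    RT 180: heading 45 -> 225
    BK 7.6: (-6.718,-6.718) -> (-1.344,-1.344) [heading=225, draw]
    RT 216: heading 225 -> 9
    -- iteration 2/3 --
    RT 180: heading 9 -> 189
    BK 7.6: (-1.344,-1.344) -> (6.163,-0.155) [heading=189, draw]
    RT 216: heading 189 -> 333
    -- iteration 3/3 --
    RT 180: heading 333 -> 153
    BK 7.6: (6.163,-0.155) -> (12.935,-3.605) [heading=153, draw]
    RT 216: heading 153 -> 297
  ]
  -- iteration 2/2 --
  RT 90: heading 297 -> 207
  LT 135: heading 207 -> 342
  BK 9.5: (12.935,-3.605) -> (3.9,-0.669) [heading=342, draw]
  REPEAT 3 [
    -- iteration 1/3 --
    RT 180: heading 342 -> 162
    BK 7.6: (3.9,-0.669) -> (11.128,-3.018) [heading=162, draw]
    RT 216: heading 162 -> 306
    -- iteration 2/3 --
    RT 180: heading 306 -> 126
    BK 7.6: (11.128,-3.018) -> (15.595,-9.166) [heading=126, draw]
    RT 216: heading 126 -> 270
    -- iteration 3/3 --
    RT 180: heading 270 -> 90
    BK 7.6: (15.595,-9.166) -> (15.595,-16.766) [heading=90, draw]
    RT 216: heading 90 -> 234
  ]
]
Final: pos=(15.595,-16.766), heading=234, 8 segment(s) drawn

Segment endpoints: x in {-6.718, -1.344, 0, 3.9, 6.163, 11.128, 12.935, 15.595, 15.595}, y in {-16.766, -9.166, -6.718, -3.605, -3.018, -1.344, -0.669, -0.155, 0}
xmin=-6.718, ymin=-16.766, xmax=15.595, ymax=0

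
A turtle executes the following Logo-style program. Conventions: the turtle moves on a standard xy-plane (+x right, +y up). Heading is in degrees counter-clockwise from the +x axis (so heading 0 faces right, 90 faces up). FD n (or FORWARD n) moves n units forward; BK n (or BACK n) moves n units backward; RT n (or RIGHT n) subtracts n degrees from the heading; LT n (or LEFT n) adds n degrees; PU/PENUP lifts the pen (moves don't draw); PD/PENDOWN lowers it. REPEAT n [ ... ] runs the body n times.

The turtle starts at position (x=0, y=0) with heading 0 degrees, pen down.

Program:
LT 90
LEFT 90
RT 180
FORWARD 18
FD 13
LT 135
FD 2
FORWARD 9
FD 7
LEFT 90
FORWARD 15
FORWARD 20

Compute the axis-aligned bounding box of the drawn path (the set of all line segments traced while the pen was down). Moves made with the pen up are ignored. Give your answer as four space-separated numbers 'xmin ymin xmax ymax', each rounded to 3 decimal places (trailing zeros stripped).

Executing turtle program step by step:
Start: pos=(0,0), heading=0, pen down
LT 90: heading 0 -> 90
LT 90: heading 90 -> 180
RT 180: heading 180 -> 0
FD 18: (0,0) -> (18,0) [heading=0, draw]
FD 13: (18,0) -> (31,0) [heading=0, draw]
LT 135: heading 0 -> 135
FD 2: (31,0) -> (29.586,1.414) [heading=135, draw]
FD 9: (29.586,1.414) -> (23.222,7.778) [heading=135, draw]
FD 7: (23.222,7.778) -> (18.272,12.728) [heading=135, draw]
LT 90: heading 135 -> 225
FD 15: (18.272,12.728) -> (7.665,2.121) [heading=225, draw]
FD 20: (7.665,2.121) -> (-6.477,-12.021) [heading=225, draw]
Final: pos=(-6.477,-12.021), heading=225, 7 segment(s) drawn

Segment endpoints: x in {-6.477, 0, 7.665, 18, 18.272, 23.222, 29.586, 31}, y in {-12.021, 0, 1.414, 2.121, 7.778, 12.728}
xmin=-6.477, ymin=-12.021, xmax=31, ymax=12.728

Answer: -6.477 -12.021 31 12.728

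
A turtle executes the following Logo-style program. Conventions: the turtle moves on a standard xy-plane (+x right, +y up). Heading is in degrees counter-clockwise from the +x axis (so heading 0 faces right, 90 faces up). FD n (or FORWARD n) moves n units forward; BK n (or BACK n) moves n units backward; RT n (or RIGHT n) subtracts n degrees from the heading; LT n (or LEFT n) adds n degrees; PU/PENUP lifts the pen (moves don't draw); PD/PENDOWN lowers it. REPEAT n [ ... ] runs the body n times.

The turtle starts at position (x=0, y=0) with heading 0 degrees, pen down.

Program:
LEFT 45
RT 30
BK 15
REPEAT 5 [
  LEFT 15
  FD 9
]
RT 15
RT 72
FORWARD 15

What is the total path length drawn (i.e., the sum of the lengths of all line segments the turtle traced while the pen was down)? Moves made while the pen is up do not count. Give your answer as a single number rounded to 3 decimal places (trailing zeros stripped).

Executing turtle program step by step:
Start: pos=(0,0), heading=0, pen down
LT 45: heading 0 -> 45
RT 30: heading 45 -> 15
BK 15: (0,0) -> (-14.489,-3.882) [heading=15, draw]
REPEAT 5 [
  -- iteration 1/5 --
  LT 15: heading 15 -> 30
  FD 9: (-14.489,-3.882) -> (-6.695,0.618) [heading=30, draw]
  -- iteration 2/5 --
  LT 15: heading 30 -> 45
  FD 9: (-6.695,0.618) -> (-0.331,6.982) [heading=45, draw]
  -- iteration 3/5 --
  LT 15: heading 45 -> 60
  FD 9: (-0.331,6.982) -> (4.169,14.776) [heading=60, draw]
  -- iteration 4/5 --
  LT 15: heading 60 -> 75
  FD 9: (4.169,14.776) -> (6.499,23.469) [heading=75, draw]
  -- iteration 5/5 --
  LT 15: heading 75 -> 90
  FD 9: (6.499,23.469) -> (6.499,32.469) [heading=90, draw]
]
RT 15: heading 90 -> 75
RT 72: heading 75 -> 3
FD 15: (6.499,32.469) -> (21.478,33.254) [heading=3, draw]
Final: pos=(21.478,33.254), heading=3, 7 segment(s) drawn

Segment lengths:
  seg 1: (0,0) -> (-14.489,-3.882), length = 15
  seg 2: (-14.489,-3.882) -> (-6.695,0.618), length = 9
  seg 3: (-6.695,0.618) -> (-0.331,6.982), length = 9
  seg 4: (-0.331,6.982) -> (4.169,14.776), length = 9
  seg 5: (4.169,14.776) -> (6.499,23.469), length = 9
  seg 6: (6.499,23.469) -> (6.499,32.469), length = 9
  seg 7: (6.499,32.469) -> (21.478,33.254), length = 15
Total = 75

Answer: 75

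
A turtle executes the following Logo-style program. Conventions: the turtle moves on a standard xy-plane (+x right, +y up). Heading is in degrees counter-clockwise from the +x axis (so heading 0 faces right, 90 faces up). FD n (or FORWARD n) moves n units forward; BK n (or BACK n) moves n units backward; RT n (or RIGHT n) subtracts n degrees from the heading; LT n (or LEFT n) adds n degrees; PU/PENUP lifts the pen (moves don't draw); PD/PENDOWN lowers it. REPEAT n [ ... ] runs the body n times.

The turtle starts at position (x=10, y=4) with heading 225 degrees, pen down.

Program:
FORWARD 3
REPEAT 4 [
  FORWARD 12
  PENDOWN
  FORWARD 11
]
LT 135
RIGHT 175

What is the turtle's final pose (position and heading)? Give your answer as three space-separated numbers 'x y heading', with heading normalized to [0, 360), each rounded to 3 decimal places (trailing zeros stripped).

Executing turtle program step by step:
Start: pos=(10,4), heading=225, pen down
FD 3: (10,4) -> (7.879,1.879) [heading=225, draw]
REPEAT 4 [
  -- iteration 1/4 --
  FD 12: (7.879,1.879) -> (-0.607,-6.607) [heading=225, draw]
  PD: pen down
  FD 11: (-0.607,-6.607) -> (-8.385,-14.385) [heading=225, draw]
  -- iteration 2/4 --
  FD 12: (-8.385,-14.385) -> (-16.87,-22.87) [heading=225, draw]
  PD: pen down
  FD 11: (-16.87,-22.87) -> (-24.648,-30.648) [heading=225, draw]
  -- iteration 3/4 --
  FD 12: (-24.648,-30.648) -> (-33.134,-39.134) [heading=225, draw]
  PD: pen down
  FD 11: (-33.134,-39.134) -> (-40.912,-46.912) [heading=225, draw]
  -- iteration 4/4 --
  FD 12: (-40.912,-46.912) -> (-49.397,-55.397) [heading=225, draw]
  PD: pen down
  FD 11: (-49.397,-55.397) -> (-57.175,-63.175) [heading=225, draw]
]
LT 135: heading 225 -> 0
RT 175: heading 0 -> 185
Final: pos=(-57.175,-63.175), heading=185, 9 segment(s) drawn

Answer: -57.175 -63.175 185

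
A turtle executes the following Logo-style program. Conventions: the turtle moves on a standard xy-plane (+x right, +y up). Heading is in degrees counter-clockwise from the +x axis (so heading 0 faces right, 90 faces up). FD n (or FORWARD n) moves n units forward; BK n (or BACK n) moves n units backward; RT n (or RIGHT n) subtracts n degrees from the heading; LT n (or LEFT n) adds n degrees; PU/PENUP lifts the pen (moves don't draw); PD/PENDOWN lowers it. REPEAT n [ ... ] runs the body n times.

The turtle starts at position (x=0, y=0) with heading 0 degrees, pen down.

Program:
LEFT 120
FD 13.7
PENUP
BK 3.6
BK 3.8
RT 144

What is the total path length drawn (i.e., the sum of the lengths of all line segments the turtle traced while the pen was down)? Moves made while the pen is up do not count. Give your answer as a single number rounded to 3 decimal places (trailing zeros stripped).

Answer: 13.7

Derivation:
Executing turtle program step by step:
Start: pos=(0,0), heading=0, pen down
LT 120: heading 0 -> 120
FD 13.7: (0,0) -> (-6.85,11.865) [heading=120, draw]
PU: pen up
BK 3.6: (-6.85,11.865) -> (-5.05,8.747) [heading=120, move]
BK 3.8: (-5.05,8.747) -> (-3.15,5.456) [heading=120, move]
RT 144: heading 120 -> 336
Final: pos=(-3.15,5.456), heading=336, 1 segment(s) drawn

Segment lengths:
  seg 1: (0,0) -> (-6.85,11.865), length = 13.7
Total = 13.7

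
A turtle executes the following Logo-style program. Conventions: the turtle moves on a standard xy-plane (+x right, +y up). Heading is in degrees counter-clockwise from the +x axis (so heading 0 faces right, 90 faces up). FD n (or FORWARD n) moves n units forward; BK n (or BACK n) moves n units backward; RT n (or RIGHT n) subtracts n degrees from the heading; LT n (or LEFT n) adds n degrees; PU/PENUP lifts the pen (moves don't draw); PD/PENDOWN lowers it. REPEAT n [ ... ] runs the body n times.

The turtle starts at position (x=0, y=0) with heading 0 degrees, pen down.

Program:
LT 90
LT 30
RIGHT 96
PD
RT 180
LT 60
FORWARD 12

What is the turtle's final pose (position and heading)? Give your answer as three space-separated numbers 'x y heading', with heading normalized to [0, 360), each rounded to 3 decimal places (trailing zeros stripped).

Answer: -1.254 -11.934 264

Derivation:
Executing turtle program step by step:
Start: pos=(0,0), heading=0, pen down
LT 90: heading 0 -> 90
LT 30: heading 90 -> 120
RT 96: heading 120 -> 24
PD: pen down
RT 180: heading 24 -> 204
LT 60: heading 204 -> 264
FD 12: (0,0) -> (-1.254,-11.934) [heading=264, draw]
Final: pos=(-1.254,-11.934), heading=264, 1 segment(s) drawn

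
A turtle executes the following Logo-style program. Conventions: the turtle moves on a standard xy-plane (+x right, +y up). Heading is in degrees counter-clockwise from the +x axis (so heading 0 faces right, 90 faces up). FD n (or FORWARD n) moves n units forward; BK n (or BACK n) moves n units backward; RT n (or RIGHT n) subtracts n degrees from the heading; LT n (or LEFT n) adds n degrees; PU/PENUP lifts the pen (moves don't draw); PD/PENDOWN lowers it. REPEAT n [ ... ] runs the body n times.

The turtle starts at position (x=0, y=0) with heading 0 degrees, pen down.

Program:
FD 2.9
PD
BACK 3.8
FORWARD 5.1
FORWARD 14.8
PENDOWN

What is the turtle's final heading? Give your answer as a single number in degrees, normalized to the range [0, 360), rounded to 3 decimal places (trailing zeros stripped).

Answer: 0

Derivation:
Executing turtle program step by step:
Start: pos=(0,0), heading=0, pen down
FD 2.9: (0,0) -> (2.9,0) [heading=0, draw]
PD: pen down
BK 3.8: (2.9,0) -> (-0.9,0) [heading=0, draw]
FD 5.1: (-0.9,0) -> (4.2,0) [heading=0, draw]
FD 14.8: (4.2,0) -> (19,0) [heading=0, draw]
PD: pen down
Final: pos=(19,0), heading=0, 4 segment(s) drawn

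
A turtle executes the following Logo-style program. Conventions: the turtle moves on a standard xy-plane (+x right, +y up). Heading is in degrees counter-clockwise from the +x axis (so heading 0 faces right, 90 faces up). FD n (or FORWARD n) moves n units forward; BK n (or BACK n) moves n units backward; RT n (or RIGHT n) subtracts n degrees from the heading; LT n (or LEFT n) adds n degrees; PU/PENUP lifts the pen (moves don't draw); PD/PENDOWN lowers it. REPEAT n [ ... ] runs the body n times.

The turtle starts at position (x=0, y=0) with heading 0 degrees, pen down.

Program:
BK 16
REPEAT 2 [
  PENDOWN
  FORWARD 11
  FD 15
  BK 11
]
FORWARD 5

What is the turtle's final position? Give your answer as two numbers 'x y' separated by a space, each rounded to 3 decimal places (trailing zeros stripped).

Executing turtle program step by step:
Start: pos=(0,0), heading=0, pen down
BK 16: (0,0) -> (-16,0) [heading=0, draw]
REPEAT 2 [
  -- iteration 1/2 --
  PD: pen down
  FD 11: (-16,0) -> (-5,0) [heading=0, draw]
  FD 15: (-5,0) -> (10,0) [heading=0, draw]
  BK 11: (10,0) -> (-1,0) [heading=0, draw]
  -- iteration 2/2 --
  PD: pen down
  FD 11: (-1,0) -> (10,0) [heading=0, draw]
  FD 15: (10,0) -> (25,0) [heading=0, draw]
  BK 11: (25,0) -> (14,0) [heading=0, draw]
]
FD 5: (14,0) -> (19,0) [heading=0, draw]
Final: pos=(19,0), heading=0, 8 segment(s) drawn

Answer: 19 0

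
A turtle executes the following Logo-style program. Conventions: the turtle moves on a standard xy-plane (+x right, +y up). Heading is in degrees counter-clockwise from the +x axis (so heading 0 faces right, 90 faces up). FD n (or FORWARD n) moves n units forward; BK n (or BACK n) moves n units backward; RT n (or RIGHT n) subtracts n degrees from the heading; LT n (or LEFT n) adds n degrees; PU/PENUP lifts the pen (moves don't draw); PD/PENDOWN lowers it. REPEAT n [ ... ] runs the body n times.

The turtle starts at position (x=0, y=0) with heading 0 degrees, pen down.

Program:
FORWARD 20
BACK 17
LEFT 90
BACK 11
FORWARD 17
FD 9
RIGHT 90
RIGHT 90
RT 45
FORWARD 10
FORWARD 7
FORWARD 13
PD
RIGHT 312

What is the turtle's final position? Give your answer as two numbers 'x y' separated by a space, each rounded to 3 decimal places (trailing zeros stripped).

Executing turtle program step by step:
Start: pos=(0,0), heading=0, pen down
FD 20: (0,0) -> (20,0) [heading=0, draw]
BK 17: (20,0) -> (3,0) [heading=0, draw]
LT 90: heading 0 -> 90
BK 11: (3,0) -> (3,-11) [heading=90, draw]
FD 17: (3,-11) -> (3,6) [heading=90, draw]
FD 9: (3,6) -> (3,15) [heading=90, draw]
RT 90: heading 90 -> 0
RT 90: heading 0 -> 270
RT 45: heading 270 -> 225
FD 10: (3,15) -> (-4.071,7.929) [heading=225, draw]
FD 7: (-4.071,7.929) -> (-9.021,2.979) [heading=225, draw]
FD 13: (-9.021,2.979) -> (-18.213,-6.213) [heading=225, draw]
PD: pen down
RT 312: heading 225 -> 273
Final: pos=(-18.213,-6.213), heading=273, 8 segment(s) drawn

Answer: -18.213 -6.213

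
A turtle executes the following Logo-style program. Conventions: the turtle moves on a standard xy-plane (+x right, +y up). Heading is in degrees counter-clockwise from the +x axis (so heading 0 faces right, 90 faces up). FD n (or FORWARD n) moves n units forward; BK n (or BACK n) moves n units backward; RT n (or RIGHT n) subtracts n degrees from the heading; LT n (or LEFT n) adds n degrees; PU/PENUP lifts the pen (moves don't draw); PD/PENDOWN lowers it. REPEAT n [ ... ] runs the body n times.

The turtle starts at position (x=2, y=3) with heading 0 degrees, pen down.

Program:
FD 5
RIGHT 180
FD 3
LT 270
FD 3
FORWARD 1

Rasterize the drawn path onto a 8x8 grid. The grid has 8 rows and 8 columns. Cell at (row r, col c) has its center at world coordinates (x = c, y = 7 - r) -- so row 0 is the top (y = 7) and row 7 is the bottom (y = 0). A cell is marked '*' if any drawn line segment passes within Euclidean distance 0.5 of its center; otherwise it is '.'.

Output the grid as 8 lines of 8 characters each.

Segment 0: (2,3) -> (7,3)
Segment 1: (7,3) -> (4,3)
Segment 2: (4,3) -> (4,6)
Segment 3: (4,6) -> (4,7)

Answer: ....*...
....*...
....*...
....*...
..******
........
........
........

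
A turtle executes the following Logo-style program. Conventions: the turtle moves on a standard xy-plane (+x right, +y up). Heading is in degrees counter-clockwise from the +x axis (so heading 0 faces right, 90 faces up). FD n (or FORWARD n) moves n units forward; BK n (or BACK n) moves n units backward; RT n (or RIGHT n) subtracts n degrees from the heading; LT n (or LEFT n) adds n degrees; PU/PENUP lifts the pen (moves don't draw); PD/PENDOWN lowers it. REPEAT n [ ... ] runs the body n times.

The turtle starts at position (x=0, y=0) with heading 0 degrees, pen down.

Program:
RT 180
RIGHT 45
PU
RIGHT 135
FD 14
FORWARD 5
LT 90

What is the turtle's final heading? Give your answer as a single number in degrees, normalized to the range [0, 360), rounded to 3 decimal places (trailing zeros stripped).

Executing turtle program step by step:
Start: pos=(0,0), heading=0, pen down
RT 180: heading 0 -> 180
RT 45: heading 180 -> 135
PU: pen up
RT 135: heading 135 -> 0
FD 14: (0,0) -> (14,0) [heading=0, move]
FD 5: (14,0) -> (19,0) [heading=0, move]
LT 90: heading 0 -> 90
Final: pos=(19,0), heading=90, 0 segment(s) drawn

Answer: 90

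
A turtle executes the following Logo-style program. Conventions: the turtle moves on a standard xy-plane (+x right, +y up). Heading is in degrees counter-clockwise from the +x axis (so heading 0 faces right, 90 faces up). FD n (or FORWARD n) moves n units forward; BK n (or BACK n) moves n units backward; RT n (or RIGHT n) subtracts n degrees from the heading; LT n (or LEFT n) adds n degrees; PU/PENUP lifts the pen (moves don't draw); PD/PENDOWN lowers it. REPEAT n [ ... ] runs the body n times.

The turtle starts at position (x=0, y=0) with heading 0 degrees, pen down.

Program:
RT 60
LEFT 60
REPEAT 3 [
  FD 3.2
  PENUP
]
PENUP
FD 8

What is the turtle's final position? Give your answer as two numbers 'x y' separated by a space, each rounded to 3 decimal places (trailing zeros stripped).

Answer: 17.6 0

Derivation:
Executing turtle program step by step:
Start: pos=(0,0), heading=0, pen down
RT 60: heading 0 -> 300
LT 60: heading 300 -> 0
REPEAT 3 [
  -- iteration 1/3 --
  FD 3.2: (0,0) -> (3.2,0) [heading=0, draw]
  PU: pen up
  -- iteration 2/3 --
  FD 3.2: (3.2,0) -> (6.4,0) [heading=0, move]
  PU: pen up
  -- iteration 3/3 --
  FD 3.2: (6.4,0) -> (9.6,0) [heading=0, move]
  PU: pen up
]
PU: pen up
FD 8: (9.6,0) -> (17.6,0) [heading=0, move]
Final: pos=(17.6,0), heading=0, 1 segment(s) drawn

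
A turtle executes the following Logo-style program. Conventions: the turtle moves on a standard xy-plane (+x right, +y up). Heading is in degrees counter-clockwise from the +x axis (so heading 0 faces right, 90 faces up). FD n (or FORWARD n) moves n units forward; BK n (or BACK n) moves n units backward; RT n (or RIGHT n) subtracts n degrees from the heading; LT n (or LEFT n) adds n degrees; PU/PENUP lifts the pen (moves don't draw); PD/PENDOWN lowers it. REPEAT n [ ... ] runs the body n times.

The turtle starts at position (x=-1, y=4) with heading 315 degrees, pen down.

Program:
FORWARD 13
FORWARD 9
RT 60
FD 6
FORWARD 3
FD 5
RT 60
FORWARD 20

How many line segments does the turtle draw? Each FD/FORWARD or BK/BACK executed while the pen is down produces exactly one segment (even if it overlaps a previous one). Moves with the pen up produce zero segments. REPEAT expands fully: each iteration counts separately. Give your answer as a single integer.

Executing turtle program step by step:
Start: pos=(-1,4), heading=315, pen down
FD 13: (-1,4) -> (8.192,-5.192) [heading=315, draw]
FD 9: (8.192,-5.192) -> (14.556,-11.556) [heading=315, draw]
RT 60: heading 315 -> 255
FD 6: (14.556,-11.556) -> (13.003,-17.352) [heading=255, draw]
FD 3: (13.003,-17.352) -> (12.227,-20.25) [heading=255, draw]
FD 5: (12.227,-20.25) -> (10.933,-25.079) [heading=255, draw]
RT 60: heading 255 -> 195
FD 20: (10.933,-25.079) -> (-8.386,-30.256) [heading=195, draw]
Final: pos=(-8.386,-30.256), heading=195, 6 segment(s) drawn
Segments drawn: 6

Answer: 6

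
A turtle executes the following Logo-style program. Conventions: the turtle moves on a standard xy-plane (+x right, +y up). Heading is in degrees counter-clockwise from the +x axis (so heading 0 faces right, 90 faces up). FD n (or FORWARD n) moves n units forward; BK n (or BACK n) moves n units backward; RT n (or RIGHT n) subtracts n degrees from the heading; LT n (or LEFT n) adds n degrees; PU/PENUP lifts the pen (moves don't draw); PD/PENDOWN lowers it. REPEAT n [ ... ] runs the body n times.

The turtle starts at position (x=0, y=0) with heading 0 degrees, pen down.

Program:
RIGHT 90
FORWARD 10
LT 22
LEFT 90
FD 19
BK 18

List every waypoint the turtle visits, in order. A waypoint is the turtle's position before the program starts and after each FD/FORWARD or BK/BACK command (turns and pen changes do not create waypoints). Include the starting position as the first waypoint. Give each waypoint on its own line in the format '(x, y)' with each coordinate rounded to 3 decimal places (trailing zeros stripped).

Answer: (0, 0)
(0, -10)
(17.616, -2.882)
(0.927, -9.625)

Derivation:
Executing turtle program step by step:
Start: pos=(0,0), heading=0, pen down
RT 90: heading 0 -> 270
FD 10: (0,0) -> (0,-10) [heading=270, draw]
LT 22: heading 270 -> 292
LT 90: heading 292 -> 22
FD 19: (0,-10) -> (17.616,-2.882) [heading=22, draw]
BK 18: (17.616,-2.882) -> (0.927,-9.625) [heading=22, draw]
Final: pos=(0.927,-9.625), heading=22, 3 segment(s) drawn
Waypoints (4 total):
(0, 0)
(0, -10)
(17.616, -2.882)
(0.927, -9.625)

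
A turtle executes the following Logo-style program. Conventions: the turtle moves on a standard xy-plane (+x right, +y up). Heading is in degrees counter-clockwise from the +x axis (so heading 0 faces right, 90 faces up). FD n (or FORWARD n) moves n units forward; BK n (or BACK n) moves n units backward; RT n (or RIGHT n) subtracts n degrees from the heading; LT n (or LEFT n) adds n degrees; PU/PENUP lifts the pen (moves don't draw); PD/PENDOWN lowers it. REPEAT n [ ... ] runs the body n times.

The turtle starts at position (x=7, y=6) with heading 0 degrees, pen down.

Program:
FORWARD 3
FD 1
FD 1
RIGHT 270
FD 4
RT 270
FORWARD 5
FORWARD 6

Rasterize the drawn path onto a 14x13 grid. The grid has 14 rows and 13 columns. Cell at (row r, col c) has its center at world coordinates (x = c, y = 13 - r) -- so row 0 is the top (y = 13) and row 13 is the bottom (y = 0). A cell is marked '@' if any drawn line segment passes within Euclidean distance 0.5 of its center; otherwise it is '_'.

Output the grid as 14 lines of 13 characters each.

Segment 0: (7,6) -> (10,6)
Segment 1: (10,6) -> (11,6)
Segment 2: (11,6) -> (12,6)
Segment 3: (12,6) -> (12,10)
Segment 4: (12,10) -> (7,10)
Segment 5: (7,10) -> (1,10)

Answer: _____________
_____________
_____________
_@@@@@@@@@@@@
____________@
____________@
____________@
_______@@@@@@
_____________
_____________
_____________
_____________
_____________
_____________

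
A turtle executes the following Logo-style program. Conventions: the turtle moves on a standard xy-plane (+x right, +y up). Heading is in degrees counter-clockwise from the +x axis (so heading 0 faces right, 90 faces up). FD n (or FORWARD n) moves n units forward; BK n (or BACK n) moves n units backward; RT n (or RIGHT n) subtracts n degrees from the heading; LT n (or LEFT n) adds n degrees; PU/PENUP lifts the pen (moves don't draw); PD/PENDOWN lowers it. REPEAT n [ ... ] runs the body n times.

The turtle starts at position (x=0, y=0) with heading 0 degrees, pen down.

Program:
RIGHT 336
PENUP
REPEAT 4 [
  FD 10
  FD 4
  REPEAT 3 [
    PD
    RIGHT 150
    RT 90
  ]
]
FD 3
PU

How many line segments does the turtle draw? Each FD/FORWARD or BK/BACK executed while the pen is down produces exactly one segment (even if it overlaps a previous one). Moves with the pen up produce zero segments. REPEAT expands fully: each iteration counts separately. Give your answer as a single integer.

Answer: 7

Derivation:
Executing turtle program step by step:
Start: pos=(0,0), heading=0, pen down
RT 336: heading 0 -> 24
PU: pen up
REPEAT 4 [
  -- iteration 1/4 --
  FD 10: (0,0) -> (9.135,4.067) [heading=24, move]
  FD 4: (9.135,4.067) -> (12.79,5.694) [heading=24, move]
  REPEAT 3 [
    -- iteration 1/3 --
    PD: pen down
    RT 150: heading 24 -> 234
    RT 90: heading 234 -> 144
    -- iteration 2/3 --
    PD: pen down
    RT 150: heading 144 -> 354
    RT 90: heading 354 -> 264
    -- iteration 3/3 --
    PD: pen down
    RT 150: heading 264 -> 114
    RT 90: heading 114 -> 24
  ]
  -- iteration 2/4 --
  FD 10: (12.79,5.694) -> (21.925,9.762) [heading=24, draw]
  FD 4: (21.925,9.762) -> (25.579,11.389) [heading=24, draw]
  REPEAT 3 [
    -- iteration 1/3 --
    PD: pen down
    RT 150: heading 24 -> 234
    RT 90: heading 234 -> 144
    -- iteration 2/3 --
    PD: pen down
    RT 150: heading 144 -> 354
    RT 90: heading 354 -> 264
    -- iteration 3/3 --
    PD: pen down
    RT 150: heading 264 -> 114
    RT 90: heading 114 -> 24
  ]
  -- iteration 3/4 --
  FD 10: (25.579,11.389) -> (34.715,15.456) [heading=24, draw]
  FD 4: (34.715,15.456) -> (38.369,17.083) [heading=24, draw]
  REPEAT 3 [
    -- iteration 1/3 --
    PD: pen down
    RT 150: heading 24 -> 234
    RT 90: heading 234 -> 144
    -- iteration 2/3 --
    PD: pen down
    RT 150: heading 144 -> 354
    RT 90: heading 354 -> 264
    -- iteration 3/3 --
    PD: pen down
    RT 150: heading 264 -> 114
    RT 90: heading 114 -> 24
  ]
  -- iteration 4/4 --
  FD 10: (38.369,17.083) -> (47.504,21.15) [heading=24, draw]
  FD 4: (47.504,21.15) -> (51.159,22.777) [heading=24, draw]
  REPEAT 3 [
    -- iteration 1/3 --
    PD: pen down
    RT 150: heading 24 -> 234
    RT 90: heading 234 -> 144
    -- iteration 2/3 --
    PD: pen down
    RT 150: heading 144 -> 354
    RT 90: heading 354 -> 264
    -- iteration 3/3 --
    PD: pen down
    RT 150: heading 264 -> 114
    RT 90: heading 114 -> 24
  ]
]
FD 3: (51.159,22.777) -> (53.899,23.997) [heading=24, draw]
PU: pen up
Final: pos=(53.899,23.997), heading=24, 7 segment(s) drawn
Segments drawn: 7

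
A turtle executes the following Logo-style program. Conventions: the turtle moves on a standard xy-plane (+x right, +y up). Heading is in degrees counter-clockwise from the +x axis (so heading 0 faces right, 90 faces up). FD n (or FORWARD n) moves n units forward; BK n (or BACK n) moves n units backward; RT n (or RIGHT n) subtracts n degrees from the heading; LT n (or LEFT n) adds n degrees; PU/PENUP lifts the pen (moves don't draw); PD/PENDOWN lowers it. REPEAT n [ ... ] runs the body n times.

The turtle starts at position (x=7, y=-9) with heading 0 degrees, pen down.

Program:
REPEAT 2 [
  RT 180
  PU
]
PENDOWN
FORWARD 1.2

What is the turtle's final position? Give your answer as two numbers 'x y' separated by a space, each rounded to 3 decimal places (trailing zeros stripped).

Executing turtle program step by step:
Start: pos=(7,-9), heading=0, pen down
REPEAT 2 [
  -- iteration 1/2 --
  RT 180: heading 0 -> 180
  PU: pen up
  -- iteration 2/2 --
  RT 180: heading 180 -> 0
  PU: pen up
]
PD: pen down
FD 1.2: (7,-9) -> (8.2,-9) [heading=0, draw]
Final: pos=(8.2,-9), heading=0, 1 segment(s) drawn

Answer: 8.2 -9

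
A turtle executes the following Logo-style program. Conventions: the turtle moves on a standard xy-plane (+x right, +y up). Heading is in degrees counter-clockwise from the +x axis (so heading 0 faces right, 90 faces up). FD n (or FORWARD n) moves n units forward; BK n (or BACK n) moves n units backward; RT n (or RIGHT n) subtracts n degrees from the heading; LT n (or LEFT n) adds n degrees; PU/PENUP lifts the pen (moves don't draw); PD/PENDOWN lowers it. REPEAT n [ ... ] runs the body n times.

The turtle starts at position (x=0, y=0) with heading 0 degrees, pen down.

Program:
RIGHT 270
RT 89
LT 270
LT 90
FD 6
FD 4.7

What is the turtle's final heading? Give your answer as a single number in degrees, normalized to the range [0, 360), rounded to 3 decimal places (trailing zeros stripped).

Answer: 1

Derivation:
Executing turtle program step by step:
Start: pos=(0,0), heading=0, pen down
RT 270: heading 0 -> 90
RT 89: heading 90 -> 1
LT 270: heading 1 -> 271
LT 90: heading 271 -> 1
FD 6: (0,0) -> (5.999,0.105) [heading=1, draw]
FD 4.7: (5.999,0.105) -> (10.698,0.187) [heading=1, draw]
Final: pos=(10.698,0.187), heading=1, 2 segment(s) drawn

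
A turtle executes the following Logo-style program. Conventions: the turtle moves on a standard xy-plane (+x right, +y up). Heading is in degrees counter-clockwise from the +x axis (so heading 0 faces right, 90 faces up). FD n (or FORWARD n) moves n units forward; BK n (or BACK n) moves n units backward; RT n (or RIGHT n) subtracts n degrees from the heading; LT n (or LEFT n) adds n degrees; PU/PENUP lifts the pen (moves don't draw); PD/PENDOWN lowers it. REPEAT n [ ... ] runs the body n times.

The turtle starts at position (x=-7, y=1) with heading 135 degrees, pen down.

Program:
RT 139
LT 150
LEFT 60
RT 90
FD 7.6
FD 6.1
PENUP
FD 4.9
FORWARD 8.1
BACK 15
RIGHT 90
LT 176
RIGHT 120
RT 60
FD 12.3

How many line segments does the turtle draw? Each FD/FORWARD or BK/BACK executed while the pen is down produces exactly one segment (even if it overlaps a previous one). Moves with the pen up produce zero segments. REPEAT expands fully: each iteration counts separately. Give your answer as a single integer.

Answer: 2

Derivation:
Executing turtle program step by step:
Start: pos=(-7,1), heading=135, pen down
RT 139: heading 135 -> 356
LT 150: heading 356 -> 146
LT 60: heading 146 -> 206
RT 90: heading 206 -> 116
FD 7.6: (-7,1) -> (-10.332,7.831) [heading=116, draw]
FD 6.1: (-10.332,7.831) -> (-13.006,13.313) [heading=116, draw]
PU: pen up
FD 4.9: (-13.006,13.313) -> (-15.154,17.718) [heading=116, move]
FD 8.1: (-15.154,17.718) -> (-18.705,24.998) [heading=116, move]
BK 15: (-18.705,24.998) -> (-12.129,11.516) [heading=116, move]
RT 90: heading 116 -> 26
LT 176: heading 26 -> 202
RT 120: heading 202 -> 82
RT 60: heading 82 -> 22
FD 12.3: (-12.129,11.516) -> (-0.725,16.124) [heading=22, move]
Final: pos=(-0.725,16.124), heading=22, 2 segment(s) drawn
Segments drawn: 2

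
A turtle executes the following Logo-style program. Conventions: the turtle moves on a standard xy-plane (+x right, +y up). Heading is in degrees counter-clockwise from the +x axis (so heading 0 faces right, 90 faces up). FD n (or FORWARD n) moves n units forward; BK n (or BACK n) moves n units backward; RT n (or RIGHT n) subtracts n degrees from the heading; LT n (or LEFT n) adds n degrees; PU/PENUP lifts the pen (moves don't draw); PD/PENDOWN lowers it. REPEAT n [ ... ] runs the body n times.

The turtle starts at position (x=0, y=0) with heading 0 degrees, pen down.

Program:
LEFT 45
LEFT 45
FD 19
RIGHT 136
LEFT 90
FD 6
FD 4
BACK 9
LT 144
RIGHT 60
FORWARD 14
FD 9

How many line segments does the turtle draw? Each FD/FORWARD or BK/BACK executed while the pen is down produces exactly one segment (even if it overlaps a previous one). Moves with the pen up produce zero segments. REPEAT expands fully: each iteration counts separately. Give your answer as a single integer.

Executing turtle program step by step:
Start: pos=(0,0), heading=0, pen down
LT 45: heading 0 -> 45
LT 45: heading 45 -> 90
FD 19: (0,0) -> (0,19) [heading=90, draw]
RT 136: heading 90 -> 314
LT 90: heading 314 -> 44
FD 6: (0,19) -> (4.316,23.168) [heading=44, draw]
FD 4: (4.316,23.168) -> (7.193,25.947) [heading=44, draw]
BK 9: (7.193,25.947) -> (0.719,19.695) [heading=44, draw]
LT 144: heading 44 -> 188
RT 60: heading 188 -> 128
FD 14: (0.719,19.695) -> (-7.9,30.727) [heading=128, draw]
FD 9: (-7.9,30.727) -> (-13.441,37.819) [heading=128, draw]
Final: pos=(-13.441,37.819), heading=128, 6 segment(s) drawn
Segments drawn: 6

Answer: 6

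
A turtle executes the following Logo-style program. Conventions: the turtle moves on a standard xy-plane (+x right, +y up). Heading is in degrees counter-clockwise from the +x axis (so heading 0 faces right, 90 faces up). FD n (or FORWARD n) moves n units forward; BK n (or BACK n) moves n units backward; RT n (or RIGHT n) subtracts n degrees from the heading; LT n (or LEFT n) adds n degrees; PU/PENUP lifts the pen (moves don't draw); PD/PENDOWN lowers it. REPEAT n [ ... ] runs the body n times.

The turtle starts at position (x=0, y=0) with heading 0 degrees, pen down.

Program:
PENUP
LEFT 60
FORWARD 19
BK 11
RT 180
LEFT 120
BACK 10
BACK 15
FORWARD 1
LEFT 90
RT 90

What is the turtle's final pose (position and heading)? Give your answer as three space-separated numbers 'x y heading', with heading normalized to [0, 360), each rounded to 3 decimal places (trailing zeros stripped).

Executing turtle program step by step:
Start: pos=(0,0), heading=0, pen down
PU: pen up
LT 60: heading 0 -> 60
FD 19: (0,0) -> (9.5,16.454) [heading=60, move]
BK 11: (9.5,16.454) -> (4,6.928) [heading=60, move]
RT 180: heading 60 -> 240
LT 120: heading 240 -> 0
BK 10: (4,6.928) -> (-6,6.928) [heading=0, move]
BK 15: (-6,6.928) -> (-21,6.928) [heading=0, move]
FD 1: (-21,6.928) -> (-20,6.928) [heading=0, move]
LT 90: heading 0 -> 90
RT 90: heading 90 -> 0
Final: pos=(-20,6.928), heading=0, 0 segment(s) drawn

Answer: -20 6.928 0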